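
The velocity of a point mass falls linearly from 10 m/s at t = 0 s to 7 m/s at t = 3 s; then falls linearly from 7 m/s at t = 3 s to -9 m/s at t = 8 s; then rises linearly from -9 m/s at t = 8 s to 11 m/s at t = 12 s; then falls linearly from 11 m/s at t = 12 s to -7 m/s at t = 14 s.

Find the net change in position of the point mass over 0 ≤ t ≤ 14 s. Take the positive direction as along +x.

Net displacement equals the area under the velocity-time graph (areas below the axis count negative).
0–3 s: ½(10 + 7)(3) = 25.5 m
3–8 s: ½(7 + -9)(5) = -5 m
8–12 s: ½(-9 + 11)(4) = 4 m
12–14 s: ½(11 + -7)(2) = 4 m
Net displacement = 28.5 m

28.5 m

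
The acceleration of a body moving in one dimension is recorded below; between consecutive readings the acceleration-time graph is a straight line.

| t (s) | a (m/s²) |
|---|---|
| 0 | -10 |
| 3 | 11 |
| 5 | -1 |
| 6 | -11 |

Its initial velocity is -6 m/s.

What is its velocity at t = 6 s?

-0.5 m/s

Δv equals the area under the a-t graph; then v = v₀ + Δv.
0–3 s: ½(-10 + 11)(3) = 1.5 m/s
3–5 s: ½(11 + -1)(2) = 10 m/s
5–6 s: ½(-1 + -11)(1) = -6 m/s
Δv = 5.5 m/s, so v(6) = -6 + (5.5) = -0.5 m/s.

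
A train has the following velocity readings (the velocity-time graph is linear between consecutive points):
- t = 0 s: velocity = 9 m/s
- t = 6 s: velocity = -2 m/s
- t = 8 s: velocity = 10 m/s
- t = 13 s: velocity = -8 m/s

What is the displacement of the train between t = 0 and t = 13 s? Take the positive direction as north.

34 m

Net displacement equals the area under the velocity-time graph (areas below the axis count negative).
0–6 s: ½(9 + -2)(6) = 21 m
6–8 s: ½(-2 + 10)(2) = 8 m
8–13 s: ½(10 + -8)(5) = 5 m
Net displacement = 34 m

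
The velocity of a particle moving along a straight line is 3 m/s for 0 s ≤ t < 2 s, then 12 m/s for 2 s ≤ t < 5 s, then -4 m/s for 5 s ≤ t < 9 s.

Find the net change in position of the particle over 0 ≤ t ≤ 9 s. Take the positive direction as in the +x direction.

26 m

Net displacement equals the area under the velocity-time graph (areas below the axis count negative).
0–2 s: 3 × 2 = 6 m
2–5 s: 12 × 3 = 36 m
5–9 s: -4 × 4 = -16 m
Net displacement = 26 m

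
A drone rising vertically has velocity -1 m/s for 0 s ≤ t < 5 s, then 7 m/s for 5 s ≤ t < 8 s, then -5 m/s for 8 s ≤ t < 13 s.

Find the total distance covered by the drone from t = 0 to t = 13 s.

Total distance travelled is ∫|v| dt — sum the magnitudes of each area piece.
0–5 s: |-1| × 5 = 5 m
5–8 s: |7| × 3 = 21 m
8–13 s: |-5| × 5 = 25 m
Total distance = 51 m

51 m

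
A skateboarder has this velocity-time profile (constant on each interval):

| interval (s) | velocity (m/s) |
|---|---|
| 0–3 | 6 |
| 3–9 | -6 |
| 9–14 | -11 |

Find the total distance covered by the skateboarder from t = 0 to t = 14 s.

Total distance travelled is ∫|v| dt — sum the magnitudes of each area piece.
0–3 s: |6| × 3 = 18 m
3–9 s: |-6| × 6 = 36 m
9–14 s: |-11| × 5 = 55 m
Total distance = 109 m

109 m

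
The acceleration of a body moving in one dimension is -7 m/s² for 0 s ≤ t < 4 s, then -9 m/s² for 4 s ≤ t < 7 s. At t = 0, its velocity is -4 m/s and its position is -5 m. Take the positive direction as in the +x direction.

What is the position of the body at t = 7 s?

-213.5 m

On each constant-a segment, Δv = aΔt and Δx = v₀Δt + ½aΔt²; chain segment to segment.
0–4 s: v starts -4 m/s; Δx = -4·4 + ½·-7·4² = -72 m; v ends -32 m/s.
4–7 s: v starts -32 m/s; Δx = -32·3 + ½·-9·3² = -136.5 m; v ends -59 m/s.
x(7) = -5 + Σ Δx = -213.5 m.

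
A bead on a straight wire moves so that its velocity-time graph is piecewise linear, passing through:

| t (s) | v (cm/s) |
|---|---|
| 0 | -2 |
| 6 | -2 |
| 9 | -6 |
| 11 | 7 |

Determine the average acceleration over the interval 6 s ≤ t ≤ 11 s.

1.8 cm/s²

Average acceleration = Δv/Δt = (7 − -2)/(11 − 6) = 1.8 cm/s².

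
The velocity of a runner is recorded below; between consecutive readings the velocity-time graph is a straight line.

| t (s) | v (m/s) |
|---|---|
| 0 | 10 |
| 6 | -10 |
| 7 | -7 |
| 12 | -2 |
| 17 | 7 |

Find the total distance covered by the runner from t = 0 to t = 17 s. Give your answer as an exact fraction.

Total distance travelled is ∫|v| dt — sum the magnitudes of each area piece.
0–6 s: v = 0 at t = 3 s; triangle areas 15 + 15 = 30 m
6–7 s: |½(-10 + -7)(1)| = 8.5 m
7–12 s: |½(-7 + -2)(5)| = 22.5 m
12–17 s: v = 0 at t = 118/9 s; triangle areas 10/9 + 245/18 = 265/18 m
Total distance = 1363/18 m

1363/18 m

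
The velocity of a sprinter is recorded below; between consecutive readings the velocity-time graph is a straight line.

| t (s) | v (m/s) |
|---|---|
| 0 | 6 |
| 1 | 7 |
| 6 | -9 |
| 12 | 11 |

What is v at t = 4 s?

-2.6 m/s

On 1–6 s the graph is linear from 7 to -9 m/s: v(4) = 7 + (-9 − 7)·(4 − 1)/(6 − 1) = -2.6 m/s.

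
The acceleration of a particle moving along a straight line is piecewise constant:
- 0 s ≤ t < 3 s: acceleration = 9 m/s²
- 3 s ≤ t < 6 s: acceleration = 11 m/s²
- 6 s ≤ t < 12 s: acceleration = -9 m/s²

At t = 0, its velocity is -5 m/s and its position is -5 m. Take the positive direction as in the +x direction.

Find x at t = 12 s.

304 m

On each constant-a segment, Δv = aΔt and Δx = v₀Δt + ½aΔt²; chain segment to segment.
0–3 s: v starts -5 m/s; Δx = -5·3 + ½·9·3² = 25.5 m; v ends 22 m/s.
3–6 s: v starts 22 m/s; Δx = 22·3 + ½·11·3² = 115.5 m; v ends 55 m/s.
6–12 s: v starts 55 m/s; Δx = 55·6 + ½·-9·6² = 168 m; v ends 1 m/s.
x(12) = -5 + Σ Δx = 304 m.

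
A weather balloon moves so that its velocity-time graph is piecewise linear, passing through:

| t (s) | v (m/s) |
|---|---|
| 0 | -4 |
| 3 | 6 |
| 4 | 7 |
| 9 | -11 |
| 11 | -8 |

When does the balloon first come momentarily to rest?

v changes sign on 0–3 s (from -4 to 6); the graph is linear there, so v = 0 at t = 0 + (4)·(3 − 0)/(6 − -4) = 1.2 s.

t = 1.2 s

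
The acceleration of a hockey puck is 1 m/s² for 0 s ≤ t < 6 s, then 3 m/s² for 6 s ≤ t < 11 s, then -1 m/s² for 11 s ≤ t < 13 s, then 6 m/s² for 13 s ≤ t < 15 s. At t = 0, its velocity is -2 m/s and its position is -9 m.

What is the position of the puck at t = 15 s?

136.5 m

On each constant-a segment, Δv = aΔt and Δx = v₀Δt + ½aΔt²; chain segment to segment.
0–6 s: v starts -2 m/s; Δx = -2·6 + ½·1·6² = 6 m; v ends 4 m/s.
6–11 s: v starts 4 m/s; Δx = 4·5 + ½·3·5² = 57.5 m; v ends 19 m/s.
11–13 s: v starts 19 m/s; Δx = 19·2 + ½·-1·2² = 36 m; v ends 17 m/s.
13–15 s: v starts 17 m/s; Δx = 17·2 + ½·6·2² = 46 m; v ends 29 m/s.
x(15) = -9 + Σ Δx = 136.5 m.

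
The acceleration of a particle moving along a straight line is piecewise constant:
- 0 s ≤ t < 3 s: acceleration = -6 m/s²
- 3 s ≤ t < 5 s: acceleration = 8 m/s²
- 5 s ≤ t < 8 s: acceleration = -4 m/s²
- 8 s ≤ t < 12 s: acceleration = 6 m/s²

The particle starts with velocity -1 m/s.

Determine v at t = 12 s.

9 m/s

Δv equals the area under the a-t graph; then v = v₀ + Δv.
0–3 s: -6 × 3 = -18 m/s
3–5 s: 8 × 2 = 16 m/s
5–8 s: -4 × 3 = -12 m/s
8–12 s: 6 × 4 = 24 m/s
Δv = 10 m/s, so v(12) = -1 + (10) = 9 m/s.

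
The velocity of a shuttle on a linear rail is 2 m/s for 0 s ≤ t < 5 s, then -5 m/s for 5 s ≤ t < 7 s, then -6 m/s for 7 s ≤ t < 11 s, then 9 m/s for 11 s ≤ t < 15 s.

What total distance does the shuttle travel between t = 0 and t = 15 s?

80 m

Total distance travelled is ∫|v| dt — sum the magnitudes of each area piece.
0–5 s: |2| × 5 = 10 m
5–7 s: |-5| × 2 = 10 m
7–11 s: |-6| × 4 = 24 m
11–15 s: |9| × 4 = 36 m
Total distance = 80 m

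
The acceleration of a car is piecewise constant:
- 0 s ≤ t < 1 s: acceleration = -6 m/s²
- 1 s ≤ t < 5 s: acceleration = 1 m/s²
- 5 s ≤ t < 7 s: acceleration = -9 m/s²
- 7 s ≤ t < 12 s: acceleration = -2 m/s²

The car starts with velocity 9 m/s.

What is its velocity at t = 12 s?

-21 m/s

Δv equals the area under the a-t graph; then v = v₀ + Δv.
0–1 s: -6 × 1 = -6 m/s
1–5 s: 1 × 4 = 4 m/s
5–7 s: -9 × 2 = -18 m/s
7–12 s: -2 × 5 = -10 m/s
Δv = -30 m/s, so v(12) = 9 + (-30) = -21 m/s.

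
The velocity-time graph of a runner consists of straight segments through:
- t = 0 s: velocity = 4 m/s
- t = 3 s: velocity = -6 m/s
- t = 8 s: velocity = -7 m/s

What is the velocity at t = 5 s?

-6.4 m/s

On 3–8 s the graph is linear from -6 to -7 m/s: v(5) = -6 + (-7 − -6)·(5 − 3)/(8 − 3) = -6.4 m/s.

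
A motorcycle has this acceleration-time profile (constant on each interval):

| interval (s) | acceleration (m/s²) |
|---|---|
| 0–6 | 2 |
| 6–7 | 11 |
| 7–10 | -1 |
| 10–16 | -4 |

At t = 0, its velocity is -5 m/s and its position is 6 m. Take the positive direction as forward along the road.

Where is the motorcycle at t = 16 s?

On each constant-a segment, Δv = aΔt and Δx = v₀Δt + ½aΔt²; chain segment to segment.
0–6 s: v starts -5 m/s; Δx = -5·6 + ½·2·6² = 6 m; v ends 7 m/s.
6–7 s: v starts 7 m/s; Δx = 7·1 + ½·11·1² = 12.5 m; v ends 18 m/s.
7–10 s: v starts 18 m/s; Δx = 18·3 + ½·-1·3² = 49.5 m; v ends 15 m/s.
10–16 s: v starts 15 m/s; Δx = 15·6 + ½·-4·6² = 18 m; v ends -9 m/s.
x(16) = 6 + Σ Δx = 92 m.

92 m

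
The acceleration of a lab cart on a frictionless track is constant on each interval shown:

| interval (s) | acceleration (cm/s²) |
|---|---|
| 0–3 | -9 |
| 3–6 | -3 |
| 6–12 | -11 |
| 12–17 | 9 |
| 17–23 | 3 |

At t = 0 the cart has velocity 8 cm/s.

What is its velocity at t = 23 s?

-31 cm/s

Δv equals the area under the a-t graph; then v = v₀ + Δv.
0–3 s: -9 × 3 = -27 cm/s
3–6 s: -3 × 3 = -9 cm/s
6–12 s: -11 × 6 = -66 cm/s
12–17 s: 9 × 5 = 45 cm/s
17–23 s: 3 × 6 = 18 cm/s
Δv = -39 cm/s, so v(23) = 8 + (-39) = -31 cm/s.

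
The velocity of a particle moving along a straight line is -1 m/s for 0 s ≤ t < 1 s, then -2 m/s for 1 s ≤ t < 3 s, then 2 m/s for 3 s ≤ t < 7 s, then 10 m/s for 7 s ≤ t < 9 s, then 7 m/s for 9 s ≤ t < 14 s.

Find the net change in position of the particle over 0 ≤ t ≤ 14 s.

58 m

Displacement is the signed area under the v-t curve.
0–1 s: -1 × 1 = -1 m
1–3 s: -2 × 2 = -4 m
3–7 s: 2 × 4 = 8 m
7–9 s: 10 × 2 = 20 m
9–14 s: 7 × 5 = 35 m
Net displacement = 58 m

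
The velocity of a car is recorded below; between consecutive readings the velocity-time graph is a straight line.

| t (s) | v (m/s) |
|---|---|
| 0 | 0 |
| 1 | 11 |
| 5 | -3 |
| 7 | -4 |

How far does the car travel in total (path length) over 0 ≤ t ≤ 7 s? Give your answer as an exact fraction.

435/14 m

Total distance travelled is ∫|v| dt — sum the magnitudes of each area piece.
0–1 s: |½(0 + 11)(1)| = 5.5 m
1–5 s: v = 0 at t = 29/7 s; triangle areas 121/7 + 9/7 = 130/7 m
5–7 s: |½(-3 + -4)(2)| = 7 m
Total distance = 435/14 m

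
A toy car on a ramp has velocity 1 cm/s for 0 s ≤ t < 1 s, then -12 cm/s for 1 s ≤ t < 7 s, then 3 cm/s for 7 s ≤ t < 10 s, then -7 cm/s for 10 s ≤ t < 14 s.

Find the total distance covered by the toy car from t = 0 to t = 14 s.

Distance (not displacement) is the total path length: add the absolute areas under v-t.
0–1 s: |1| × 1 = 1 cm
1–7 s: |-12| × 6 = 72 cm
7–10 s: |3| × 3 = 9 cm
10–14 s: |-7| × 4 = 28 cm
Total distance = 110 cm

110 cm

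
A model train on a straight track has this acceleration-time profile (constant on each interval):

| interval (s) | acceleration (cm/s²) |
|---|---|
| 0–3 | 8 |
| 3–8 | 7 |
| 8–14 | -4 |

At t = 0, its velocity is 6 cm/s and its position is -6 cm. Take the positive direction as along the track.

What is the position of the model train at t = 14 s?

On each constant-a segment, Δv = aΔt and Δx = v₀Δt + ½aΔt²; chain segment to segment.
0–3 s: v starts 6 cm/s; Δx = 6·3 + ½·8·3² = 54 cm; v ends 30 cm/s.
3–8 s: v starts 30 cm/s; Δx = 30·5 + ½·7·5² = 237.5 cm; v ends 65 cm/s.
8–14 s: v starts 65 cm/s; Δx = 65·6 + ½·-4·6² = 318 cm; v ends 41 cm/s.
x(14) = -6 + Σ Δx = 603.5 cm.

603.5 cm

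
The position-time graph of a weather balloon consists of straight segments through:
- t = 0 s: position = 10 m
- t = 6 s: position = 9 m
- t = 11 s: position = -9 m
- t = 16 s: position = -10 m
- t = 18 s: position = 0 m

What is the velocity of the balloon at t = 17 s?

Velocity is the slope of the x-t graph on 16–18 s: (0 − -10)/(18 − 16) = 5 m/s.

5 m/s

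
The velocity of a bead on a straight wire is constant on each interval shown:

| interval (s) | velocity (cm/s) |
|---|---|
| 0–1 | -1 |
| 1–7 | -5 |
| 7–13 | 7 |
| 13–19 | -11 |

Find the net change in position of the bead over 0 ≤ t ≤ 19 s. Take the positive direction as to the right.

-55 cm

Net displacement equals the area under the velocity-time graph (areas below the axis count negative).
0–1 s: -1 × 1 = -1 cm
1–7 s: -5 × 6 = -30 cm
7–13 s: 7 × 6 = 42 cm
13–19 s: -11 × 6 = -66 cm
Net displacement = -55 cm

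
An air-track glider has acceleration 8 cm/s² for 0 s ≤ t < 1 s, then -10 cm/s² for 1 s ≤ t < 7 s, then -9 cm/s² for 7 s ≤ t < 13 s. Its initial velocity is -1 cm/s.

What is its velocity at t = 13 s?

Δv equals the area under the a-t graph; then v = v₀ + Δv.
0–1 s: 8 × 1 = 8 cm/s
1–7 s: -10 × 6 = -60 cm/s
7–13 s: -9 × 6 = -54 cm/s
Δv = -106 cm/s, so v(13) = -1 + (-106) = -107 cm/s.

-107 cm/s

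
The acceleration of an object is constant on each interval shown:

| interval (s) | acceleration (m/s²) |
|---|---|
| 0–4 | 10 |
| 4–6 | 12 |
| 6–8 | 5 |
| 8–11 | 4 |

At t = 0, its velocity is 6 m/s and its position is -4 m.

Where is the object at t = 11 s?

On each constant-a segment, Δv = aΔt and Δx = v₀Δt + ½aΔt²; chain segment to segment.
0–4 s: v starts 6 m/s; Δx = 6·4 + ½·10·4² = 104 m; v ends 46 m/s.
4–6 s: v starts 46 m/s; Δx = 46·2 + ½·12·2² = 116 m; v ends 70 m/s.
6–8 s: v starts 70 m/s; Δx = 70·2 + ½·5·2² = 150 m; v ends 80 m/s.
8–11 s: v starts 80 m/s; Δx = 80·3 + ½·4·3² = 258 m; v ends 92 m/s.
x(11) = -4 + Σ Δx = 624 m.

624 m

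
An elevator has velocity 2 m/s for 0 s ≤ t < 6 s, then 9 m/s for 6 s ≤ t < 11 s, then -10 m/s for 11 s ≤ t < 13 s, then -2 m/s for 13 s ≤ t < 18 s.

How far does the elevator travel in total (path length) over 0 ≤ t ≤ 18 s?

87 m

Distance (not displacement) is the total path length: add the absolute areas under v-t.
0–6 s: |2| × 6 = 12 m
6–11 s: |9| × 5 = 45 m
11–13 s: |-10| × 2 = 20 m
13–18 s: |-2| × 5 = 10 m
Total distance = 87 m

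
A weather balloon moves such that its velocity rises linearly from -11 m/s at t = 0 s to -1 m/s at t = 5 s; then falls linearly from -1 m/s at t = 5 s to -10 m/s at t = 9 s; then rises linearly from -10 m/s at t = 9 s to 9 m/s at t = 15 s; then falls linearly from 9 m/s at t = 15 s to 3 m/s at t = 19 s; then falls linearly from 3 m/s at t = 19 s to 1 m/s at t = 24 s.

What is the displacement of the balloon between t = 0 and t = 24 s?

Displacement is the signed area under the v-t curve.
0–5 s: ½(-11 + -1)(5) = -30 m
5–9 s: ½(-1 + -10)(4) = -22 m
9–15 s: ½(-10 + 9)(6) = -3 m
15–19 s: ½(9 + 3)(4) = 24 m
19–24 s: ½(3 + 1)(5) = 10 m
Net displacement = -21 m

-21 m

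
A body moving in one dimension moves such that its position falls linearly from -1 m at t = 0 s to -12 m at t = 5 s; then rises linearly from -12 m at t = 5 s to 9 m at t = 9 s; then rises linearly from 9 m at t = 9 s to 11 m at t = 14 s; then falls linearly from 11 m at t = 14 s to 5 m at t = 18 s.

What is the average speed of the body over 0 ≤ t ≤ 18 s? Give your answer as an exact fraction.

Average speed = (total path length)/(elapsed time); on a piecewise-linear x-t graph the path length is Σ|Δx|.
0–5 s: |Δx| = |-12 − -1| = 11 m
5–9 s: |Δx| = |9 − -12| = 21 m
9–14 s: |Δx| = |11 − 9| = 2 m
14–18 s: |Δx| = |5 − 11| = 6 m
Total path = 40 m; average speed = 40/18 = 20/9 m/s.

20/9 m/s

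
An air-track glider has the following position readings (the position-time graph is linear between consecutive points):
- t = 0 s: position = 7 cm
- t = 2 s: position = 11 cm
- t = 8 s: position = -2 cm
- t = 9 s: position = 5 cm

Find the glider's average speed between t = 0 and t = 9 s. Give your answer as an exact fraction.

Average speed = (total path length)/(elapsed time); on a piecewise-linear x-t graph the path length is Σ|Δx|.
0–2 s: |Δx| = |11 − 7| = 4 cm
2–8 s: |Δx| = |-2 − 11| = 13 cm
8–9 s: |Δx| = |5 − -2| = 7 cm
Total path = 24 cm; average speed = 24/9 = 8/3 cm/s.

8/3 cm/s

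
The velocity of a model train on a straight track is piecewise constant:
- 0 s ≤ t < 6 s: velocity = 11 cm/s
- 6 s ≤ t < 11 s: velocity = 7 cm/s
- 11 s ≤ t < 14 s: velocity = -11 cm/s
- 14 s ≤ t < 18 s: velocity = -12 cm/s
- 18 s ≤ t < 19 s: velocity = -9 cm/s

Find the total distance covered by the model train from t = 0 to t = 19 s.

191 cm

Total distance travelled is ∫|v| dt — sum the magnitudes of each area piece.
0–6 s: |11| × 6 = 66 cm
6–11 s: |7| × 5 = 35 cm
11–14 s: |-11| × 3 = 33 cm
14–18 s: |-12| × 4 = 48 cm
18–19 s: |-9| × 1 = 9 cm
Total distance = 191 cm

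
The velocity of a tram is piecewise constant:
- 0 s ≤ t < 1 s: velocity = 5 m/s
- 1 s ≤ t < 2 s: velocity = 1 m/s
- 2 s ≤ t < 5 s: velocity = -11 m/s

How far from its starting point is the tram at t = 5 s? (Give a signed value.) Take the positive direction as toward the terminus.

-27 m

Net displacement equals the area under the velocity-time graph (areas below the axis count negative).
0–1 s: 5 × 1 = 5 m
1–2 s: 1 × 1 = 1 m
2–5 s: -11 × 3 = -33 m
Net displacement = -27 m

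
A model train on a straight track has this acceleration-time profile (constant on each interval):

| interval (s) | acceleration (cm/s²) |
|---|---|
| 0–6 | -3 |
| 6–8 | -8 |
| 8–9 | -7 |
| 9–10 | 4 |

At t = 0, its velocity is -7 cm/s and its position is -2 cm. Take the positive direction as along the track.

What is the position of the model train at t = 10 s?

-254.5 cm

On each constant-a segment, Δv = aΔt and Δx = v₀Δt + ½aΔt²; chain segment to segment.
0–6 s: v starts -7 cm/s; Δx = -7·6 + ½·-3·6² = -96 cm; v ends -25 cm/s.
6–8 s: v starts -25 cm/s; Δx = -25·2 + ½·-8·2² = -66 cm; v ends -41 cm/s.
8–9 s: v starts -41 cm/s; Δx = -41·1 + ½·-7·1² = -44.5 cm; v ends -48 cm/s.
9–10 s: v starts -48 cm/s; Δx = -48·1 + ½·4·1² = -46 cm; v ends -44 cm/s.
x(10) = -2 + Σ Δx = -254.5 cm.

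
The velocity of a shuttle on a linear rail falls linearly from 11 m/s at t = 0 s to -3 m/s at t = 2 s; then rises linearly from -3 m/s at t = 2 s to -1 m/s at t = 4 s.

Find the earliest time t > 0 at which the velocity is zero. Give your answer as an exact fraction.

v changes sign on 0–2 s (from 11 to -3); the graph is linear there, so v = 0 at t = 0 + (-11)·(2 − 0)/(-3 − 11) = 11/7 s.

t = 11/7 s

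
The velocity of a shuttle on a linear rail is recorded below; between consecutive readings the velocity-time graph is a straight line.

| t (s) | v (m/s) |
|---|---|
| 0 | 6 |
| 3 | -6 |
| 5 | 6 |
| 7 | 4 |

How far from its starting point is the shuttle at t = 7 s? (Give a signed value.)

10 m

Displacement is the signed area under the v-t curve.
0–3 s: ½(6 + -6)(3) = 0 m
3–5 s: ½(-6 + 6)(2) = 0 m
5–7 s: ½(6 + 4)(2) = 10 m
Net displacement = 10 m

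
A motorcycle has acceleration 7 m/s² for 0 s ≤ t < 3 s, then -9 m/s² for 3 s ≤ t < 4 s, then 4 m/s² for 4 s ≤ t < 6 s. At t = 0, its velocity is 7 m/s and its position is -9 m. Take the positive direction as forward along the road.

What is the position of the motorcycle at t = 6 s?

On each constant-a segment, Δv = aΔt and Δx = v₀Δt + ½aΔt²; chain segment to segment.
0–3 s: v starts 7 m/s; Δx = 7·3 + ½·7·3² = 52.5 m; v ends 28 m/s.
3–4 s: v starts 28 m/s; Δx = 28·1 + ½·-9·1² = 23.5 m; v ends 19 m/s.
4–6 s: v starts 19 m/s; Δx = 19·2 + ½·4·2² = 46 m; v ends 27 m/s.
x(6) = -9 + Σ Δx = 113 m.

113 m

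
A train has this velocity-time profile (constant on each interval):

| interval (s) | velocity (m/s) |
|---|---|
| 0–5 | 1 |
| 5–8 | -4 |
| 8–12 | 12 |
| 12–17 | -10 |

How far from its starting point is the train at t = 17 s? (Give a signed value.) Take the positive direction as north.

Net displacement equals the area under the velocity-time graph (areas below the axis count negative).
0–5 s: 1 × 5 = 5 m
5–8 s: -4 × 3 = -12 m
8–12 s: 12 × 4 = 48 m
12–17 s: -10 × 5 = -50 m
Net displacement = -9 m

-9 m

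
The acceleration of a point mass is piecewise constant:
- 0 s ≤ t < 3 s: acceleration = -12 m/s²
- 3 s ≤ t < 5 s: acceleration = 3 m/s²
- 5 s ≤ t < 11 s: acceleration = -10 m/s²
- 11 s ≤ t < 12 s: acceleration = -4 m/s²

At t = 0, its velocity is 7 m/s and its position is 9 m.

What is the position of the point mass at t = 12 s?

On each constant-a segment, Δv = aΔt and Δx = v₀Δt + ½aΔt²; chain segment to segment.
0–3 s: v starts 7 m/s; Δx = 7·3 + ½·-12·3² = -33 m; v ends -29 m/s.
3–5 s: v starts -29 m/s; Δx = -29·2 + ½·3·2² = -52 m; v ends -23 m/s.
5–11 s: v starts -23 m/s; Δx = -23·6 + ½·-10·6² = -318 m; v ends -83 m/s.
11–12 s: v starts -83 m/s; Δx = -83·1 + ½·-4·1² = -85 m; v ends -87 m/s.
x(12) = 9 + Σ Δx = -479 m.

-479 m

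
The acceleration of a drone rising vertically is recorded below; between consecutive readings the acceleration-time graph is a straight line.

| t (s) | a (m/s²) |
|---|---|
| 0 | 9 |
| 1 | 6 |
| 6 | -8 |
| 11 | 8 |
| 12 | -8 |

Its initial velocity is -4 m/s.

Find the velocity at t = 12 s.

Δv equals the area under the a-t graph; then v = v₀ + Δv.
0–1 s: ½(9 + 6)(1) = 7.5 m/s
1–6 s: ½(6 + -8)(5) = -5 m/s
6–11 s: ½(-8 + 8)(5) = 0 m/s
11–12 s: ½(8 + -8)(1) = 0 m/s
Δv = 2.5 m/s, so v(12) = -4 + (2.5) = -1.5 m/s.

-1.5 m/s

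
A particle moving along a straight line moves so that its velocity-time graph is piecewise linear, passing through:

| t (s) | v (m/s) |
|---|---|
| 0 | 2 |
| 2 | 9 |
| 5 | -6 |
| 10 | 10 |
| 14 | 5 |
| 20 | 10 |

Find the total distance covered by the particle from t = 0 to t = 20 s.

118.95 m

Total distance travelled is ∫|v| dt — sum the magnitudes of each area piece.
0–2 s: |½(2 + 9)(2)| = 11 m
2–5 s: v = 0 at t = 3.8 s; triangle areas 8.1 + 3.6 = 11.7 m
5–10 s: v = 0 at t = 6.875 s; triangle areas 5.625 + 15.625 = 21.25 m
10–14 s: |½(10 + 5)(4)| = 30 m
14–20 s: |½(5 + 10)(6)| = 45 m
Total distance = 118.95 m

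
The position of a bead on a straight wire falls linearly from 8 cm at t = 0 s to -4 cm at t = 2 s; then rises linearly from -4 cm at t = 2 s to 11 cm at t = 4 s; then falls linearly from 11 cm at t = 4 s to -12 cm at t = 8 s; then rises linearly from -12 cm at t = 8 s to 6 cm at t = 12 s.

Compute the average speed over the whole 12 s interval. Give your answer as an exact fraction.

Average speed = (total path length)/(elapsed time); on a piecewise-linear x-t graph the path length is Σ|Δx|.
0–2 s: |Δx| = |-4 − 8| = 12 cm
2–4 s: |Δx| = |11 − -4| = 15 cm
4–8 s: |Δx| = |-12 − 11| = 23 cm
8–12 s: |Δx| = |6 − -12| = 18 cm
Total path = 68 cm; average speed = 68/12 = 17/3 cm/s.

17/3 cm/s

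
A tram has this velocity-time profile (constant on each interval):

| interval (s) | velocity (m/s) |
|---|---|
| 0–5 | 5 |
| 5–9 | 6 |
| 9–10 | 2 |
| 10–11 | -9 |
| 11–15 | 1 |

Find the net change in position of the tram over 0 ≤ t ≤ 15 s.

46 m

Displacement is the signed area under the v-t curve.
0–5 s: 5 × 5 = 25 m
5–9 s: 6 × 4 = 24 m
9–10 s: 2 × 1 = 2 m
10–11 s: -9 × 1 = -9 m
11–15 s: 1 × 4 = 4 m
Net displacement = 46 m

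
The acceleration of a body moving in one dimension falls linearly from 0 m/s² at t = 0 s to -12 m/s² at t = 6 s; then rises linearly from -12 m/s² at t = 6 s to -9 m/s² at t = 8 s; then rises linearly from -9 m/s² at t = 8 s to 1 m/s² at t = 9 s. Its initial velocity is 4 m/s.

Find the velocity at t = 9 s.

Δv equals the area under the a-t graph; then v = v₀ + Δv.
0–6 s: ½(0 + -12)(6) = -36 m/s
6–8 s: ½(-12 + -9)(2) = -21 m/s
8–9 s: ½(-9 + 1)(1) = -4 m/s
Δv = -61 m/s, so v(9) = 4 + (-61) = -57 m/s.

-57 m/s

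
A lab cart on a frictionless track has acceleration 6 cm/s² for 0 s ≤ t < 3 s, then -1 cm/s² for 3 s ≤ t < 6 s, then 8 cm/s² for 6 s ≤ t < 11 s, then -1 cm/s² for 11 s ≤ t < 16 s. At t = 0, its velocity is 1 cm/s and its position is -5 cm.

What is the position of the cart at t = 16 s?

525 cm

On each constant-a segment, Δv = aΔt and Δx = v₀Δt + ½aΔt²; chain segment to segment.
0–3 s: v starts 1 cm/s; Δx = 1·3 + ½·6·3² = 30 cm; v ends 19 cm/s.
3–6 s: v starts 19 cm/s; Δx = 19·3 + ½·-1·3² = 52.5 cm; v ends 16 cm/s.
6–11 s: v starts 16 cm/s; Δx = 16·5 + ½·8·5² = 180 cm; v ends 56 cm/s.
11–16 s: v starts 56 cm/s; Δx = 56·5 + ½·-1·5² = 267.5 cm; v ends 51 cm/s.
x(16) = -5 + Σ Δx = 525 cm.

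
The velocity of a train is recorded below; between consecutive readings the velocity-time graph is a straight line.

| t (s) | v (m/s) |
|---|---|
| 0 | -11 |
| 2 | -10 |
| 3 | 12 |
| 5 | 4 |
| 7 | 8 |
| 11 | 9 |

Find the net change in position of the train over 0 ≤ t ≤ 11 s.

42 m

Displacement is the signed area under the v-t curve.
0–2 s: ½(-11 + -10)(2) = -21 m
2–3 s: ½(-10 + 12)(1) = 1 m
3–5 s: ½(12 + 4)(2) = 16 m
5–7 s: ½(4 + 8)(2) = 12 m
7–11 s: ½(8 + 9)(4) = 34 m
Net displacement = 42 m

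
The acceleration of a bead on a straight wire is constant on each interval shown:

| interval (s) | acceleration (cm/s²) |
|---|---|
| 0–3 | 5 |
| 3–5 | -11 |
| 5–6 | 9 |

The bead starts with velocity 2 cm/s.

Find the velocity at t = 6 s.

Δv equals the area under the a-t graph; then v = v₀ + Δv.
0–3 s: 5 × 3 = 15 cm/s
3–5 s: -11 × 2 = -22 cm/s
5–6 s: 9 × 1 = 9 cm/s
Δv = 2 cm/s, so v(6) = 2 + (2) = 4 cm/s.

4 cm/s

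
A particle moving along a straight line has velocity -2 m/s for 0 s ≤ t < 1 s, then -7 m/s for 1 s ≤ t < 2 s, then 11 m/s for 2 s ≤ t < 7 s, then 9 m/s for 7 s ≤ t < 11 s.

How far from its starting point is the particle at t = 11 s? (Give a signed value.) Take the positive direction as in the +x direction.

82 m

Displacement is the signed area under the v-t curve.
0–1 s: -2 × 1 = -2 m
1–2 s: -7 × 1 = -7 m
2–7 s: 11 × 5 = 55 m
7–11 s: 9 × 4 = 36 m
Net displacement = 82 m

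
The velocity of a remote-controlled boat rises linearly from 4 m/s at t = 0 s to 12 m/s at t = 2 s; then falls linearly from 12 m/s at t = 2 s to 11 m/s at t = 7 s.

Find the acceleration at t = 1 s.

Acceleration is the slope of the v-t graph on 0–2 s: (12 − 4)/(2 − 0) = 4 m/s².

4 m/s²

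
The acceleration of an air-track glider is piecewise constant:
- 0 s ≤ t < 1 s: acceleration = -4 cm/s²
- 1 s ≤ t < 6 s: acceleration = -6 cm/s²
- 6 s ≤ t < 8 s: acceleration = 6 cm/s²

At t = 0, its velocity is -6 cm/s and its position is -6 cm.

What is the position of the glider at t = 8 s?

-207 cm

On each constant-a segment, Δv = aΔt and Δx = v₀Δt + ½aΔt²; chain segment to segment.
0–1 s: v starts -6 cm/s; Δx = -6·1 + ½·-4·1² = -8 cm; v ends -10 cm/s.
1–6 s: v starts -10 cm/s; Δx = -10·5 + ½·-6·5² = -125 cm; v ends -40 cm/s.
6–8 s: v starts -40 cm/s; Δx = -40·2 + ½·6·2² = -68 cm; v ends -28 cm/s.
x(8) = -6 + Σ Δx = -207 cm.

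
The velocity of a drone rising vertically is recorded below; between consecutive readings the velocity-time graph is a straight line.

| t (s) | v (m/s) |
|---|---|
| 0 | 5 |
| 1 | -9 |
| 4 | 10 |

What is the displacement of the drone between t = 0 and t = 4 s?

-0.5 m

Displacement is the signed area under the v-t curve.
0–1 s: ½(5 + -9)(1) = -2 m
1–4 s: ½(-9 + 10)(3) = 1.5 m
Net displacement = -0.5 m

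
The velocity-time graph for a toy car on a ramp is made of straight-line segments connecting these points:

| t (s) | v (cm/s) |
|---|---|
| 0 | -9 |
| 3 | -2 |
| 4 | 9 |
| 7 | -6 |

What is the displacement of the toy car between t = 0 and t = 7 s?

-8.5 cm

Net displacement equals the area under the velocity-time graph (areas below the axis count negative).
0–3 s: ½(-9 + -2)(3) = -16.5 cm
3–4 s: ½(-2 + 9)(1) = 3.5 cm
4–7 s: ½(9 + -6)(3) = 4.5 cm
Net displacement = -8.5 cm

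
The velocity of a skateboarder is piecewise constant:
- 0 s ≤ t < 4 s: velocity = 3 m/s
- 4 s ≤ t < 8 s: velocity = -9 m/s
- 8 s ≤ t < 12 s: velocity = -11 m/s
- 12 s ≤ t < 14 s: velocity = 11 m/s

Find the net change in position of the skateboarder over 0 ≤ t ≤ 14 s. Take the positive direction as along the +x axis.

Net displacement equals the area under the velocity-time graph (areas below the axis count negative).
0–4 s: 3 × 4 = 12 m
4–8 s: -9 × 4 = -36 m
8–12 s: -11 × 4 = -44 m
12–14 s: 11 × 2 = 22 m
Net displacement = -46 m

-46 m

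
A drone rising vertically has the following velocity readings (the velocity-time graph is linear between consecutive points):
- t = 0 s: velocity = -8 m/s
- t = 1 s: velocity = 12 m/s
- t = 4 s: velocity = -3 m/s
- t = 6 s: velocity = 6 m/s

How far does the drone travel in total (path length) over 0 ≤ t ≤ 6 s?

25.5 m

Total distance travelled is ∫|v| dt — sum the magnitudes of each area piece.
0–1 s: v = 0 at t = 0.4 s; triangle areas 1.6 + 3.6 = 5.2 m
1–4 s: v = 0 at t = 3.4 s; triangle areas 14.4 + 0.9 = 15.3 m
4–6 s: v = 0 at t = 14/3 s; triangle areas 1 + 4 = 5 m
Total distance = 25.5 m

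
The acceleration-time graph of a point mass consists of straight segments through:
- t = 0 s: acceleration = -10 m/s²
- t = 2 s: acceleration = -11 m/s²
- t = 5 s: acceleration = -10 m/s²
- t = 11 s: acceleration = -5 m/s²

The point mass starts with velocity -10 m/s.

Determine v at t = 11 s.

Δv equals the area under the a-t graph; then v = v₀ + Δv.
0–2 s: ½(-10 + -11)(2) = -21 m/s
2–5 s: ½(-11 + -10)(3) = -31.5 m/s
5–11 s: ½(-10 + -5)(6) = -45 m/s
Δv = -97.5 m/s, so v(11) = -10 + (-97.5) = -107.5 m/s.

-107.5 m/s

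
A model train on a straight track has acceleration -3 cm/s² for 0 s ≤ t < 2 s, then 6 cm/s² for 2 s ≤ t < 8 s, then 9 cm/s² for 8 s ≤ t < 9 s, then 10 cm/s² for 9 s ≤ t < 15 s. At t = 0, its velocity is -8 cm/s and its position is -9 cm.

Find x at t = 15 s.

385.5 cm

On each constant-a segment, Δv = aΔt and Δx = v₀Δt + ½aΔt²; chain segment to segment.
0–2 s: v starts -8 cm/s; Δx = -8·2 + ½·-3·2² = -22 cm; v ends -14 cm/s.
2–8 s: v starts -14 cm/s; Δx = -14·6 + ½·6·6² = 24 cm; v ends 22 cm/s.
8–9 s: v starts 22 cm/s; Δx = 22·1 + ½·9·1² = 26.5 cm; v ends 31 cm/s.
9–15 s: v starts 31 cm/s; Δx = 31·6 + ½·10·6² = 366 cm; v ends 91 cm/s.
x(15) = -9 + Σ Δx = 385.5 cm.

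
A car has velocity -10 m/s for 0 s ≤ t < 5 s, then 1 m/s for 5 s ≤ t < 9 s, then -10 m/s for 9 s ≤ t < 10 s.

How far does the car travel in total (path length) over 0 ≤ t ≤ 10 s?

Distance (not displacement) is the total path length: add the absolute areas under v-t.
0–5 s: |-10| × 5 = 50 m
5–9 s: |1| × 4 = 4 m
9–10 s: |-10| × 1 = 10 m
Total distance = 64 m

64 m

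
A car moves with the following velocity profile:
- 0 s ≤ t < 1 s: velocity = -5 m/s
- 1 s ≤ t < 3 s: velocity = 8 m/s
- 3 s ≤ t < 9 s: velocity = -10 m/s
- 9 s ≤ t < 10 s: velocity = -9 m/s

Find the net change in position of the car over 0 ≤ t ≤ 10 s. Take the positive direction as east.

-58 m

Displacement is the signed area under the v-t curve.
0–1 s: -5 × 1 = -5 m
1–3 s: 8 × 2 = 16 m
3–9 s: -10 × 6 = -60 m
9–10 s: -9 × 1 = -9 m
Net displacement = -58 m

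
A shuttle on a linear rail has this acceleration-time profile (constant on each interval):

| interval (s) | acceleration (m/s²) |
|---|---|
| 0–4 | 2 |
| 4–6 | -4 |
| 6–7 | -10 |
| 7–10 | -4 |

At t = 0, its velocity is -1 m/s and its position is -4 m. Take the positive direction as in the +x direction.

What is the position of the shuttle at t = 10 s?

On each constant-a segment, Δv = aΔt and Δx = v₀Δt + ½aΔt²; chain segment to segment.
0–4 s: v starts -1 m/s; Δx = -1·4 + ½·2·4² = 12 m; v ends 7 m/s.
4–6 s: v starts 7 m/s; Δx = 7·2 + ½·-4·2² = 6 m; v ends -1 m/s.
6–7 s: v starts -1 m/s; Δx = -1·1 + ½·-10·1² = -6 m; v ends -11 m/s.
7–10 s: v starts -11 m/s; Δx = -11·3 + ½·-4·3² = -51 m; v ends -23 m/s.
x(10) = -4 + Σ Δx = -43 m.

-43 m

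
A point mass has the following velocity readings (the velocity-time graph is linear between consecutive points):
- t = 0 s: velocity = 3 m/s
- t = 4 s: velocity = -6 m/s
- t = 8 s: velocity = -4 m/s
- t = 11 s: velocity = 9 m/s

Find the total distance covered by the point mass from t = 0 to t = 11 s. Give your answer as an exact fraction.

1071/26 m

Distance (not displacement) is the total path length: add the absolute areas under v-t.
0–4 s: v = 0 at t = 4/3 s; triangle areas 2 + 8 = 10 m
4–8 s: |½(-6 + -4)(4)| = 20 m
8–11 s: v = 0 at t = 116/13 s; triangle areas 24/13 + 243/26 = 291/26 m
Total distance = 1071/26 m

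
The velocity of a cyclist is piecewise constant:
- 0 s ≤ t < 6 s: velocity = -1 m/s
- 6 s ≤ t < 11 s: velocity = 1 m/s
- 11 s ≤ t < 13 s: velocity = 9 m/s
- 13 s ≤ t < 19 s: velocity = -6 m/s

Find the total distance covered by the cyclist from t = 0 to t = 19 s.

65 m

Total distance travelled is ∫|v| dt — sum the magnitudes of each area piece.
0–6 s: |-1| × 6 = 6 m
6–11 s: |1| × 5 = 5 m
11–13 s: |9| × 2 = 18 m
13–19 s: |-6| × 6 = 36 m
Total distance = 65 m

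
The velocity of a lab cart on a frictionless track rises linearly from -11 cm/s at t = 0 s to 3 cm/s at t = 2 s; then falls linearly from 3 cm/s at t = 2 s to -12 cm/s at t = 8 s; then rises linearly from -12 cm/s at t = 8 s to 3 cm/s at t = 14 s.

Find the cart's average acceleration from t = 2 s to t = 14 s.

0 cm/s²

Average acceleration = Δv/Δt = (3 − 3)/(14 − 2) = 0 cm/s².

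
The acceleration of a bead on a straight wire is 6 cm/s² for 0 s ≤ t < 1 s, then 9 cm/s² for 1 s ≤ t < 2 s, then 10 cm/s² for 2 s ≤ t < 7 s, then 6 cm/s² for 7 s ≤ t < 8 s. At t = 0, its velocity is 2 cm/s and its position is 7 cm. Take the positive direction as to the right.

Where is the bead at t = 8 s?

On each constant-a segment, Δv = aΔt and Δx = v₀Δt + ½aΔt²; chain segment to segment.
0–1 s: v starts 2 cm/s; Δx = 2·1 + ½·6·1² = 5 cm; v ends 8 cm/s.
1–2 s: v starts 8 cm/s; Δx = 8·1 + ½·9·1² = 12.5 cm; v ends 17 cm/s.
2–7 s: v starts 17 cm/s; Δx = 17·5 + ½·10·5² = 210 cm; v ends 67 cm/s.
7–8 s: v starts 67 cm/s; Δx = 67·1 + ½·6·1² = 70 cm; v ends 73 cm/s.
x(8) = 7 + Σ Δx = 304.5 cm.

304.5 cm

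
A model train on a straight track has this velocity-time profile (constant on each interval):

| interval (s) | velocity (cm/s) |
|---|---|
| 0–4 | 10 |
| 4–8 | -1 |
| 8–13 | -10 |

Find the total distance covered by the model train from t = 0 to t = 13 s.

Distance (not displacement) is the total path length: add the absolute areas under v-t.
0–4 s: |10| × 4 = 40 cm
4–8 s: |-1| × 4 = 4 cm
8–13 s: |-10| × 5 = 50 cm
Total distance = 94 cm

94 cm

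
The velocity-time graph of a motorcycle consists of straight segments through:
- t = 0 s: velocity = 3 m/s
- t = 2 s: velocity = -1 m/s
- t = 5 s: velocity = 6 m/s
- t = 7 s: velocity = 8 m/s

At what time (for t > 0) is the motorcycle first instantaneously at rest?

v changes sign on 0–2 s (from 3 to -1); the graph is linear there, so v = 0 at t = 0 + (-3)·(2 − 0)/(-1 − 3) = 1.5 s.

t = 1.5 s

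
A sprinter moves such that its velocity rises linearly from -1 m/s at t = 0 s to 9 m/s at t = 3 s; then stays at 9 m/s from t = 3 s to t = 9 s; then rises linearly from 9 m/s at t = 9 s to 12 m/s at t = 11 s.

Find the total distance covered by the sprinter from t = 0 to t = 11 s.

87.3 m

Total distance travelled is ∫|v| dt — sum the magnitudes of each area piece.
0–3 s: v = 0 at t = 0.3 s; triangle areas 0.15 + 12.15 = 12.3 m
3–9 s: |9| × 6 = 54 m
9–11 s: |½(9 + 12)(2)| = 21 m
Total distance = 87.3 m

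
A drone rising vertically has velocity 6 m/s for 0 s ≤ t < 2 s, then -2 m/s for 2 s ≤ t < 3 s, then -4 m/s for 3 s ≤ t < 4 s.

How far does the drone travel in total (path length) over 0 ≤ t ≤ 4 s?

18 m

Distance (not displacement) is the total path length: add the absolute areas under v-t.
0–2 s: |6| × 2 = 12 m
2–3 s: |-2| × 1 = 2 m
3–4 s: |-4| × 1 = 4 m
Total distance = 18 m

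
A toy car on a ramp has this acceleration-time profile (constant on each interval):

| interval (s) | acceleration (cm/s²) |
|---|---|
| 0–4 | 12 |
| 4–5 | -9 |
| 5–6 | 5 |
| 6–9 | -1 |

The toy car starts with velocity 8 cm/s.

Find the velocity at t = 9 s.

Δv equals the area under the a-t graph; then v = v₀ + Δv.
0–4 s: 12 × 4 = 48 cm/s
4–5 s: -9 × 1 = -9 cm/s
5–6 s: 5 × 1 = 5 cm/s
6–9 s: -1 × 3 = -3 cm/s
Δv = 41 cm/s, so v(9) = 8 + (41) = 49 cm/s.

49 cm/s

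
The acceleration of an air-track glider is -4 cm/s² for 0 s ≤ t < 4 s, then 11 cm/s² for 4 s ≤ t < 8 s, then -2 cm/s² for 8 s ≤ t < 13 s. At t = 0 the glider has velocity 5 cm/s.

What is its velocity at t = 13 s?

Δv equals the area under the a-t graph; then v = v₀ + Δv.
0–4 s: -4 × 4 = -16 cm/s
4–8 s: 11 × 4 = 44 cm/s
8–13 s: -2 × 5 = -10 cm/s
Δv = 18 cm/s, so v(13) = 5 + (18) = 23 cm/s.

23 cm/s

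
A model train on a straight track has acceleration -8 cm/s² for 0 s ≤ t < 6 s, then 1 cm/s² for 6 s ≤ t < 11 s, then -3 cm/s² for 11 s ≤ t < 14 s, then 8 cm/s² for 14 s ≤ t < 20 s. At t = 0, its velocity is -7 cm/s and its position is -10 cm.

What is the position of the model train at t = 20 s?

-832 cm

On each constant-a segment, Δv = aΔt and Δx = v₀Δt + ½aΔt²; chain segment to segment.
0–6 s: v starts -7 cm/s; Δx = -7·6 + ½·-8·6² = -186 cm; v ends -55 cm/s.
6–11 s: v starts -55 cm/s; Δx = -55·5 + ½·1·5² = -262.5 cm; v ends -50 cm/s.
11–14 s: v starts -50 cm/s; Δx = -50·3 + ½·-3·3² = -163.5 cm; v ends -59 cm/s.
14–20 s: v starts -59 cm/s; Δx = -59·6 + ½·8·6² = -210 cm; v ends -11 cm/s.
x(20) = -10 + Σ Δx = -832 cm.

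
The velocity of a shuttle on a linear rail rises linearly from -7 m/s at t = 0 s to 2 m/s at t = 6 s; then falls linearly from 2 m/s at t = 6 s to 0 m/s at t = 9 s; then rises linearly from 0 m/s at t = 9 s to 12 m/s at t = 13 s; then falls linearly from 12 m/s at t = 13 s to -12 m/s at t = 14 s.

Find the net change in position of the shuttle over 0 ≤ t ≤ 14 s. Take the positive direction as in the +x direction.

Displacement is the signed area under the v-t curve.
0–6 s: ½(-7 + 2)(6) = -15 m
6–9 s: ½(2 + 0)(3) = 3 m
9–13 s: ½(0 + 12)(4) = 24 m
13–14 s: ½(12 + -12)(1) = 0 m
Net displacement = 12 m

12 m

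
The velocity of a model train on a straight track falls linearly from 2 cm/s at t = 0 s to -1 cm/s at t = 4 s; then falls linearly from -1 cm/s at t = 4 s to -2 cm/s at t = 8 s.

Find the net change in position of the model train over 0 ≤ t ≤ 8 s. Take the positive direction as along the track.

-4 cm

Displacement is the signed area under the v-t curve.
0–4 s: ½(2 + -1)(4) = 2 cm
4–8 s: ½(-1 + -2)(4) = -6 cm
Net displacement = -4 cm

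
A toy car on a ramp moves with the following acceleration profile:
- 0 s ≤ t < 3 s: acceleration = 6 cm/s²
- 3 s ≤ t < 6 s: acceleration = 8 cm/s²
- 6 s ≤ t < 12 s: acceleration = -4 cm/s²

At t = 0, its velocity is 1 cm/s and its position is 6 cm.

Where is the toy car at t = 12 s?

On each constant-a segment, Δv = aΔt and Δx = v₀Δt + ½aΔt²; chain segment to segment.
0–3 s: v starts 1 cm/s; Δx = 1·3 + ½·6·3² = 30 cm; v ends 19 cm/s.
3–6 s: v starts 19 cm/s; Δx = 19·3 + ½·8·3² = 93 cm; v ends 43 cm/s.
6–12 s: v starts 43 cm/s; Δx = 43·6 + ½·-4·6² = 186 cm; v ends 19 cm/s.
x(12) = 6 + Σ Δx = 315 cm.

315 cm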